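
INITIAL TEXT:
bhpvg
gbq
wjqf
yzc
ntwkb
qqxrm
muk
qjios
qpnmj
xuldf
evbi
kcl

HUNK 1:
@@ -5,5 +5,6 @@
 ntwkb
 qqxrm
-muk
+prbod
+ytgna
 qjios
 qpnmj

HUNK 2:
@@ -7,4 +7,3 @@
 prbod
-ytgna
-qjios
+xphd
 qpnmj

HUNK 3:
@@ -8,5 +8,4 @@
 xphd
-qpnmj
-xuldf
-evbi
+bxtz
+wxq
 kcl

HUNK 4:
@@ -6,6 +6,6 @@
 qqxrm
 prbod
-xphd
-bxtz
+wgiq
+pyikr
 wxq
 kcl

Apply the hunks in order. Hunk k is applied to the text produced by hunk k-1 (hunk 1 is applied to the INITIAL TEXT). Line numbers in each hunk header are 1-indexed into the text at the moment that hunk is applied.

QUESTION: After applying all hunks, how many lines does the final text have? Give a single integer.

Hunk 1: at line 5 remove [muk] add [prbod,ytgna] -> 13 lines: bhpvg gbq wjqf yzc ntwkb qqxrm prbod ytgna qjios qpnmj xuldf evbi kcl
Hunk 2: at line 7 remove [ytgna,qjios] add [xphd] -> 12 lines: bhpvg gbq wjqf yzc ntwkb qqxrm prbod xphd qpnmj xuldf evbi kcl
Hunk 3: at line 8 remove [qpnmj,xuldf,evbi] add [bxtz,wxq] -> 11 lines: bhpvg gbq wjqf yzc ntwkb qqxrm prbod xphd bxtz wxq kcl
Hunk 4: at line 6 remove [xphd,bxtz] add [wgiq,pyikr] -> 11 lines: bhpvg gbq wjqf yzc ntwkb qqxrm prbod wgiq pyikr wxq kcl
Final line count: 11

Answer: 11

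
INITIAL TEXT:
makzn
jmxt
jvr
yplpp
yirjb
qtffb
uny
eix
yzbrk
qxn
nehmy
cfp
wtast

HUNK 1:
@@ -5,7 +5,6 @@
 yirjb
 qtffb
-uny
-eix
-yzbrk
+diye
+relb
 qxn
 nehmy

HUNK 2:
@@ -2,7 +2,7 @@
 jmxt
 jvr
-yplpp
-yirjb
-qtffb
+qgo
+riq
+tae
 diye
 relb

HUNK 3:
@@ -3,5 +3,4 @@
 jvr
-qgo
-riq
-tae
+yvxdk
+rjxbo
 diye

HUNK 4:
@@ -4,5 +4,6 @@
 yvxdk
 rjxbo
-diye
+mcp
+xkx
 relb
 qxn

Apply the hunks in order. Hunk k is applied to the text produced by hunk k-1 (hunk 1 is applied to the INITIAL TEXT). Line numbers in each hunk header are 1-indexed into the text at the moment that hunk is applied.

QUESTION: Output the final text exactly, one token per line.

Hunk 1: at line 5 remove [uny,eix,yzbrk] add [diye,relb] -> 12 lines: makzn jmxt jvr yplpp yirjb qtffb diye relb qxn nehmy cfp wtast
Hunk 2: at line 2 remove [yplpp,yirjb,qtffb] add [qgo,riq,tae] -> 12 lines: makzn jmxt jvr qgo riq tae diye relb qxn nehmy cfp wtast
Hunk 3: at line 3 remove [qgo,riq,tae] add [yvxdk,rjxbo] -> 11 lines: makzn jmxt jvr yvxdk rjxbo diye relb qxn nehmy cfp wtast
Hunk 4: at line 4 remove [diye] add [mcp,xkx] -> 12 lines: makzn jmxt jvr yvxdk rjxbo mcp xkx relb qxn nehmy cfp wtast

Answer: makzn
jmxt
jvr
yvxdk
rjxbo
mcp
xkx
relb
qxn
nehmy
cfp
wtast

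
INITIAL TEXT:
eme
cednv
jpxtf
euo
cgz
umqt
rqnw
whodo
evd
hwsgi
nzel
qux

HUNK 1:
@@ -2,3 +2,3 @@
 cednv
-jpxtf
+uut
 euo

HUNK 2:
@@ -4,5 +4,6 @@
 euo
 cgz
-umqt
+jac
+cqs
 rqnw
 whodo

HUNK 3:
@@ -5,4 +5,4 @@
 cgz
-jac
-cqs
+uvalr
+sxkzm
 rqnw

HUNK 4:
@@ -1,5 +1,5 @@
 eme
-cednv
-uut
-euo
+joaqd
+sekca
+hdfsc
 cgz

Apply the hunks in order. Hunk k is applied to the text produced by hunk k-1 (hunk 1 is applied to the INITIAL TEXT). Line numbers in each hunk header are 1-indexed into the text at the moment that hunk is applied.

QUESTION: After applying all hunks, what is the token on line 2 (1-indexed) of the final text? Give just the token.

Answer: joaqd

Derivation:
Hunk 1: at line 2 remove [jpxtf] add [uut] -> 12 lines: eme cednv uut euo cgz umqt rqnw whodo evd hwsgi nzel qux
Hunk 2: at line 4 remove [umqt] add [jac,cqs] -> 13 lines: eme cednv uut euo cgz jac cqs rqnw whodo evd hwsgi nzel qux
Hunk 3: at line 5 remove [jac,cqs] add [uvalr,sxkzm] -> 13 lines: eme cednv uut euo cgz uvalr sxkzm rqnw whodo evd hwsgi nzel qux
Hunk 4: at line 1 remove [cednv,uut,euo] add [joaqd,sekca,hdfsc] -> 13 lines: eme joaqd sekca hdfsc cgz uvalr sxkzm rqnw whodo evd hwsgi nzel qux
Final line 2: joaqd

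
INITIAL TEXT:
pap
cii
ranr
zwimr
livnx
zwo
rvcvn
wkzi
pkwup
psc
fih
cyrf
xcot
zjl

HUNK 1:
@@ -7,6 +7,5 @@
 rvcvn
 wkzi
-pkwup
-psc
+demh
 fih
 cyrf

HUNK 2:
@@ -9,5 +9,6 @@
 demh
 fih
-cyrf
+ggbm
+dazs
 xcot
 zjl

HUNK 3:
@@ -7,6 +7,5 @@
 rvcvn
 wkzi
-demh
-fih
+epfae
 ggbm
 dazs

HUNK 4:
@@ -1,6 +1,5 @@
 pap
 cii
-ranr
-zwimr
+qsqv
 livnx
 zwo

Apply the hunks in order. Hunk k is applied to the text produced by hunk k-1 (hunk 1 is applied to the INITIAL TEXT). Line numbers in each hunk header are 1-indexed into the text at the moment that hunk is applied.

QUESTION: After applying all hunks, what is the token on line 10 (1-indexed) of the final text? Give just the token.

Hunk 1: at line 7 remove [pkwup,psc] add [demh] -> 13 lines: pap cii ranr zwimr livnx zwo rvcvn wkzi demh fih cyrf xcot zjl
Hunk 2: at line 9 remove [cyrf] add [ggbm,dazs] -> 14 lines: pap cii ranr zwimr livnx zwo rvcvn wkzi demh fih ggbm dazs xcot zjl
Hunk 3: at line 7 remove [demh,fih] add [epfae] -> 13 lines: pap cii ranr zwimr livnx zwo rvcvn wkzi epfae ggbm dazs xcot zjl
Hunk 4: at line 1 remove [ranr,zwimr] add [qsqv] -> 12 lines: pap cii qsqv livnx zwo rvcvn wkzi epfae ggbm dazs xcot zjl
Final line 10: dazs

Answer: dazs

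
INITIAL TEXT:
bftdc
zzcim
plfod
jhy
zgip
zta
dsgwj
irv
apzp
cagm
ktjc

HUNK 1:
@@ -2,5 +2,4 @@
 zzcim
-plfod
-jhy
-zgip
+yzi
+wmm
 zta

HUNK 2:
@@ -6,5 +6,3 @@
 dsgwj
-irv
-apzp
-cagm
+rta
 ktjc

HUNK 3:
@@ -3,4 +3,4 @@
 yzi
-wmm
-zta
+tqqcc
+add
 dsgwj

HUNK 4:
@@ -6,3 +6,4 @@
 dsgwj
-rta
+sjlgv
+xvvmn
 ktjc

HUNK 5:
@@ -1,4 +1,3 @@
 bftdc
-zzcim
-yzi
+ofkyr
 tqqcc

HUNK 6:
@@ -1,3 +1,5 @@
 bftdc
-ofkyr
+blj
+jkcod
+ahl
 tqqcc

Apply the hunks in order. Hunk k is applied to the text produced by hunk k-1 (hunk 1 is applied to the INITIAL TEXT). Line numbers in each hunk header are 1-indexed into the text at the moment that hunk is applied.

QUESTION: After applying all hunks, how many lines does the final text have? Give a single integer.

Hunk 1: at line 2 remove [plfod,jhy,zgip] add [yzi,wmm] -> 10 lines: bftdc zzcim yzi wmm zta dsgwj irv apzp cagm ktjc
Hunk 2: at line 6 remove [irv,apzp,cagm] add [rta] -> 8 lines: bftdc zzcim yzi wmm zta dsgwj rta ktjc
Hunk 3: at line 3 remove [wmm,zta] add [tqqcc,add] -> 8 lines: bftdc zzcim yzi tqqcc add dsgwj rta ktjc
Hunk 4: at line 6 remove [rta] add [sjlgv,xvvmn] -> 9 lines: bftdc zzcim yzi tqqcc add dsgwj sjlgv xvvmn ktjc
Hunk 5: at line 1 remove [zzcim,yzi] add [ofkyr] -> 8 lines: bftdc ofkyr tqqcc add dsgwj sjlgv xvvmn ktjc
Hunk 6: at line 1 remove [ofkyr] add [blj,jkcod,ahl] -> 10 lines: bftdc blj jkcod ahl tqqcc add dsgwj sjlgv xvvmn ktjc
Final line count: 10

Answer: 10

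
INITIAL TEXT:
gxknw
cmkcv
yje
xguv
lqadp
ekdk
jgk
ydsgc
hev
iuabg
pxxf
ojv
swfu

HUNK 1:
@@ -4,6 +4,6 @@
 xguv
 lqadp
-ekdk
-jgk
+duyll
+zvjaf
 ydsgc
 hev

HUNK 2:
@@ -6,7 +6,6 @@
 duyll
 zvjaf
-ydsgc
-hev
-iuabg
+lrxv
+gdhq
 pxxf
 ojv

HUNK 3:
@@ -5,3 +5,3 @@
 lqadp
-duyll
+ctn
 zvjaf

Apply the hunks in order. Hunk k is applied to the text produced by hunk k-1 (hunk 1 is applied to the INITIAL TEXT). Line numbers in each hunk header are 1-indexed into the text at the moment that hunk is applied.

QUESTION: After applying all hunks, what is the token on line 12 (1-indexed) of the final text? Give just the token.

Hunk 1: at line 4 remove [ekdk,jgk] add [duyll,zvjaf] -> 13 lines: gxknw cmkcv yje xguv lqadp duyll zvjaf ydsgc hev iuabg pxxf ojv swfu
Hunk 2: at line 6 remove [ydsgc,hev,iuabg] add [lrxv,gdhq] -> 12 lines: gxknw cmkcv yje xguv lqadp duyll zvjaf lrxv gdhq pxxf ojv swfu
Hunk 3: at line 5 remove [duyll] add [ctn] -> 12 lines: gxknw cmkcv yje xguv lqadp ctn zvjaf lrxv gdhq pxxf ojv swfu
Final line 12: swfu

Answer: swfu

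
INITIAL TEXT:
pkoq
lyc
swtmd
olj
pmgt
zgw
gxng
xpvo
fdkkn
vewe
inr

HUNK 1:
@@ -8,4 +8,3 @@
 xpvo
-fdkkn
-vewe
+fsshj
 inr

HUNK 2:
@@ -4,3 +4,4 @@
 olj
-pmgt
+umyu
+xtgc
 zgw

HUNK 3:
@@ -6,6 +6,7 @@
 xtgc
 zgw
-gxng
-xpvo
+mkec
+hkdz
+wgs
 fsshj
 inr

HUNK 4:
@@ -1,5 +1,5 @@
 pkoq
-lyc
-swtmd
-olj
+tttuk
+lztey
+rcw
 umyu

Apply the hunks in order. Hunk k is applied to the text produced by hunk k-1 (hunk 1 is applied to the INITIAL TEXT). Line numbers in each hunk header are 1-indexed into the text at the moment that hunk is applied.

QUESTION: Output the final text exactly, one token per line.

Answer: pkoq
tttuk
lztey
rcw
umyu
xtgc
zgw
mkec
hkdz
wgs
fsshj
inr

Derivation:
Hunk 1: at line 8 remove [fdkkn,vewe] add [fsshj] -> 10 lines: pkoq lyc swtmd olj pmgt zgw gxng xpvo fsshj inr
Hunk 2: at line 4 remove [pmgt] add [umyu,xtgc] -> 11 lines: pkoq lyc swtmd olj umyu xtgc zgw gxng xpvo fsshj inr
Hunk 3: at line 6 remove [gxng,xpvo] add [mkec,hkdz,wgs] -> 12 lines: pkoq lyc swtmd olj umyu xtgc zgw mkec hkdz wgs fsshj inr
Hunk 4: at line 1 remove [lyc,swtmd,olj] add [tttuk,lztey,rcw] -> 12 lines: pkoq tttuk lztey rcw umyu xtgc zgw mkec hkdz wgs fsshj inr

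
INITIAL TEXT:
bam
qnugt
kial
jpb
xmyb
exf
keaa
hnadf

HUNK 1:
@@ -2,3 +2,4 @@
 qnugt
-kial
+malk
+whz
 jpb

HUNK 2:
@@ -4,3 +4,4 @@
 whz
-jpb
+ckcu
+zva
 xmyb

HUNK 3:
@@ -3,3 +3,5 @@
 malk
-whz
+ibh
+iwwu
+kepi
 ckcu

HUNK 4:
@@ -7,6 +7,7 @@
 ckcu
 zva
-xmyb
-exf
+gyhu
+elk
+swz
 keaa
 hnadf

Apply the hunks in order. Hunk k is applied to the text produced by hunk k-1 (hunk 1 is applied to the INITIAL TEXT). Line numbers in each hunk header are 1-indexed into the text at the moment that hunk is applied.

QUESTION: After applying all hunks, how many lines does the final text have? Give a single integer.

Hunk 1: at line 2 remove [kial] add [malk,whz] -> 9 lines: bam qnugt malk whz jpb xmyb exf keaa hnadf
Hunk 2: at line 4 remove [jpb] add [ckcu,zva] -> 10 lines: bam qnugt malk whz ckcu zva xmyb exf keaa hnadf
Hunk 3: at line 3 remove [whz] add [ibh,iwwu,kepi] -> 12 lines: bam qnugt malk ibh iwwu kepi ckcu zva xmyb exf keaa hnadf
Hunk 4: at line 7 remove [xmyb,exf] add [gyhu,elk,swz] -> 13 lines: bam qnugt malk ibh iwwu kepi ckcu zva gyhu elk swz keaa hnadf
Final line count: 13

Answer: 13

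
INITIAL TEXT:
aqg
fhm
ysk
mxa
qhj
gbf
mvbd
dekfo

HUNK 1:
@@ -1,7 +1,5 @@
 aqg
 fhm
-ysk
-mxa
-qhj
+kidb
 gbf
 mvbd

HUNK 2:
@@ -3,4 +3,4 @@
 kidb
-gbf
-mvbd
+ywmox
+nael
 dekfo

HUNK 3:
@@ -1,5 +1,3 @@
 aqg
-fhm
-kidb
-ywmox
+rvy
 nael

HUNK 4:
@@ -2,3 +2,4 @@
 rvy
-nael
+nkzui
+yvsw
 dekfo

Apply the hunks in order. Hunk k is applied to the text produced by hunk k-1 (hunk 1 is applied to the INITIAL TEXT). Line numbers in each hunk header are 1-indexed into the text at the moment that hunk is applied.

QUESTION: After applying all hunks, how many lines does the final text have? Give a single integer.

Answer: 5

Derivation:
Hunk 1: at line 1 remove [ysk,mxa,qhj] add [kidb] -> 6 lines: aqg fhm kidb gbf mvbd dekfo
Hunk 2: at line 3 remove [gbf,mvbd] add [ywmox,nael] -> 6 lines: aqg fhm kidb ywmox nael dekfo
Hunk 3: at line 1 remove [fhm,kidb,ywmox] add [rvy] -> 4 lines: aqg rvy nael dekfo
Hunk 4: at line 2 remove [nael] add [nkzui,yvsw] -> 5 lines: aqg rvy nkzui yvsw dekfo
Final line count: 5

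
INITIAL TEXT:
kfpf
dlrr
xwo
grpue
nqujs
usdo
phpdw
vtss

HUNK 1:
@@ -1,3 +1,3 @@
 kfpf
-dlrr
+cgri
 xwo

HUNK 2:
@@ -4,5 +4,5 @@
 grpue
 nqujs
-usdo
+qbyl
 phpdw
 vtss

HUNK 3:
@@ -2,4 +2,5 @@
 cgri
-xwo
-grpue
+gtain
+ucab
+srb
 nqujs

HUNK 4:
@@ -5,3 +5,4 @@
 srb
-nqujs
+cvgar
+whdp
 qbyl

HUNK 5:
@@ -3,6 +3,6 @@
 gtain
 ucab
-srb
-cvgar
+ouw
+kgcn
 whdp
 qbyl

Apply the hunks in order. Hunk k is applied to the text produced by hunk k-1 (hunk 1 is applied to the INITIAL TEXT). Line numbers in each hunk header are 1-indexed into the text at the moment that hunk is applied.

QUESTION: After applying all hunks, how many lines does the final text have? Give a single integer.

Hunk 1: at line 1 remove [dlrr] add [cgri] -> 8 lines: kfpf cgri xwo grpue nqujs usdo phpdw vtss
Hunk 2: at line 4 remove [usdo] add [qbyl] -> 8 lines: kfpf cgri xwo grpue nqujs qbyl phpdw vtss
Hunk 3: at line 2 remove [xwo,grpue] add [gtain,ucab,srb] -> 9 lines: kfpf cgri gtain ucab srb nqujs qbyl phpdw vtss
Hunk 4: at line 5 remove [nqujs] add [cvgar,whdp] -> 10 lines: kfpf cgri gtain ucab srb cvgar whdp qbyl phpdw vtss
Hunk 5: at line 3 remove [srb,cvgar] add [ouw,kgcn] -> 10 lines: kfpf cgri gtain ucab ouw kgcn whdp qbyl phpdw vtss
Final line count: 10

Answer: 10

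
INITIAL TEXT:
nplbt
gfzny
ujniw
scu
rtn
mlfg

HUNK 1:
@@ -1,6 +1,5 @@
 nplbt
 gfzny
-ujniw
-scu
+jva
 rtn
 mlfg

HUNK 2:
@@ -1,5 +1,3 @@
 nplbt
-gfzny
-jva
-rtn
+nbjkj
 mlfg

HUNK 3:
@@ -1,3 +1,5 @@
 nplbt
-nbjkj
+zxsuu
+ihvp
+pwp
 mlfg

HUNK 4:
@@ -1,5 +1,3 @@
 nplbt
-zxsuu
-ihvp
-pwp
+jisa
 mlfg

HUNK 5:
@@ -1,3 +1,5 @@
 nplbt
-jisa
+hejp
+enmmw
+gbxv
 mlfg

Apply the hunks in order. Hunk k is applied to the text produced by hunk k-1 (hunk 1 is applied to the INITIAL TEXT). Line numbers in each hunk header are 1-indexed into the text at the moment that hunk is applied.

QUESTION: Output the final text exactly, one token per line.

Answer: nplbt
hejp
enmmw
gbxv
mlfg

Derivation:
Hunk 1: at line 1 remove [ujniw,scu] add [jva] -> 5 lines: nplbt gfzny jva rtn mlfg
Hunk 2: at line 1 remove [gfzny,jva,rtn] add [nbjkj] -> 3 lines: nplbt nbjkj mlfg
Hunk 3: at line 1 remove [nbjkj] add [zxsuu,ihvp,pwp] -> 5 lines: nplbt zxsuu ihvp pwp mlfg
Hunk 4: at line 1 remove [zxsuu,ihvp,pwp] add [jisa] -> 3 lines: nplbt jisa mlfg
Hunk 5: at line 1 remove [jisa] add [hejp,enmmw,gbxv] -> 5 lines: nplbt hejp enmmw gbxv mlfg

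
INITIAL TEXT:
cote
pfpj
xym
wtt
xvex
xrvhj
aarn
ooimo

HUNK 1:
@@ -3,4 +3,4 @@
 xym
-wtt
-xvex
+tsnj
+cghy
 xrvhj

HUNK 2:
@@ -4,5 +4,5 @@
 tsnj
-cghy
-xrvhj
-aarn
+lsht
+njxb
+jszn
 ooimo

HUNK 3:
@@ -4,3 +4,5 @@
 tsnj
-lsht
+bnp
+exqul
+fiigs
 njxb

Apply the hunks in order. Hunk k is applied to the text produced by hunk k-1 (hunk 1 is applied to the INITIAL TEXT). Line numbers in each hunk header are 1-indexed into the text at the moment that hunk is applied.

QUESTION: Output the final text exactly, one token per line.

Hunk 1: at line 3 remove [wtt,xvex] add [tsnj,cghy] -> 8 lines: cote pfpj xym tsnj cghy xrvhj aarn ooimo
Hunk 2: at line 4 remove [cghy,xrvhj,aarn] add [lsht,njxb,jszn] -> 8 lines: cote pfpj xym tsnj lsht njxb jszn ooimo
Hunk 3: at line 4 remove [lsht] add [bnp,exqul,fiigs] -> 10 lines: cote pfpj xym tsnj bnp exqul fiigs njxb jszn ooimo

Answer: cote
pfpj
xym
tsnj
bnp
exqul
fiigs
njxb
jszn
ooimo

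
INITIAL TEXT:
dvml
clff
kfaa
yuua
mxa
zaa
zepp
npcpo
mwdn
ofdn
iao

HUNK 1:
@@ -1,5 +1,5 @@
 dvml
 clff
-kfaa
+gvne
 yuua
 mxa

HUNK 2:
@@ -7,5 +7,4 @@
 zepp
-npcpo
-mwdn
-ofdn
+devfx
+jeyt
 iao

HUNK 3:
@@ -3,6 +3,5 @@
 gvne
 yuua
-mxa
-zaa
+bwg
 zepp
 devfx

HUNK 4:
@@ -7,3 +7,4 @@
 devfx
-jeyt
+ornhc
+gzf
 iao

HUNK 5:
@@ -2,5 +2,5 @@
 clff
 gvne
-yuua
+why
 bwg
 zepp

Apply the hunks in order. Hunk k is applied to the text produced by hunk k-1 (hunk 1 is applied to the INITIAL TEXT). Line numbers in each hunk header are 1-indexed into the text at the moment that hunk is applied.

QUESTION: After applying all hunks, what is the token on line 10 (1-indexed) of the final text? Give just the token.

Hunk 1: at line 1 remove [kfaa] add [gvne] -> 11 lines: dvml clff gvne yuua mxa zaa zepp npcpo mwdn ofdn iao
Hunk 2: at line 7 remove [npcpo,mwdn,ofdn] add [devfx,jeyt] -> 10 lines: dvml clff gvne yuua mxa zaa zepp devfx jeyt iao
Hunk 3: at line 3 remove [mxa,zaa] add [bwg] -> 9 lines: dvml clff gvne yuua bwg zepp devfx jeyt iao
Hunk 4: at line 7 remove [jeyt] add [ornhc,gzf] -> 10 lines: dvml clff gvne yuua bwg zepp devfx ornhc gzf iao
Hunk 5: at line 2 remove [yuua] add [why] -> 10 lines: dvml clff gvne why bwg zepp devfx ornhc gzf iao
Final line 10: iao

Answer: iao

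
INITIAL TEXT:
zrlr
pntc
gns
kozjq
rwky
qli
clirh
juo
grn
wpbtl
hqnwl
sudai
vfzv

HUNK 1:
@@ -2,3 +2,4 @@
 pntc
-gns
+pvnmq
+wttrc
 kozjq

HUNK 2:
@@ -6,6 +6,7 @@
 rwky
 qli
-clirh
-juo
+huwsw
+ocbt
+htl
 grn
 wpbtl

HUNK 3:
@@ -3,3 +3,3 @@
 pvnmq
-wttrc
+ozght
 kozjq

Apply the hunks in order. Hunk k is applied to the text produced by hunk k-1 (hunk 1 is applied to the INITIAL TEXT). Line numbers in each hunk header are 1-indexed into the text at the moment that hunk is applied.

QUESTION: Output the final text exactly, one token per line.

Answer: zrlr
pntc
pvnmq
ozght
kozjq
rwky
qli
huwsw
ocbt
htl
grn
wpbtl
hqnwl
sudai
vfzv

Derivation:
Hunk 1: at line 2 remove [gns] add [pvnmq,wttrc] -> 14 lines: zrlr pntc pvnmq wttrc kozjq rwky qli clirh juo grn wpbtl hqnwl sudai vfzv
Hunk 2: at line 6 remove [clirh,juo] add [huwsw,ocbt,htl] -> 15 lines: zrlr pntc pvnmq wttrc kozjq rwky qli huwsw ocbt htl grn wpbtl hqnwl sudai vfzv
Hunk 3: at line 3 remove [wttrc] add [ozght] -> 15 lines: zrlr pntc pvnmq ozght kozjq rwky qli huwsw ocbt htl grn wpbtl hqnwl sudai vfzv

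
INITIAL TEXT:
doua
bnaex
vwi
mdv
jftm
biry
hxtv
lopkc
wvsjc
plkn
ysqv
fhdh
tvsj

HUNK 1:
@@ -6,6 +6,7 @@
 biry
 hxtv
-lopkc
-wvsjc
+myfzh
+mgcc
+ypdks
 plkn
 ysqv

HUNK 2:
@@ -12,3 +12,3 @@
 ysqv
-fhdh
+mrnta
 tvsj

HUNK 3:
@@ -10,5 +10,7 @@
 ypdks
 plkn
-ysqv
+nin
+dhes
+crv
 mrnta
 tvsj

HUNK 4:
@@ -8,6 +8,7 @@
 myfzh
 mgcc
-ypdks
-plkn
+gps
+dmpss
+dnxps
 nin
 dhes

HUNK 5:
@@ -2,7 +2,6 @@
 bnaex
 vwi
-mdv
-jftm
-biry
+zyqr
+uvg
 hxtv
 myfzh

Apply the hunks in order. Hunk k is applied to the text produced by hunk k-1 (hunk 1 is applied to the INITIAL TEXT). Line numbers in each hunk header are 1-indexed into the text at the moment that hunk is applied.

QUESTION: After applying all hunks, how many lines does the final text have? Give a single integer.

Answer: 16

Derivation:
Hunk 1: at line 6 remove [lopkc,wvsjc] add [myfzh,mgcc,ypdks] -> 14 lines: doua bnaex vwi mdv jftm biry hxtv myfzh mgcc ypdks plkn ysqv fhdh tvsj
Hunk 2: at line 12 remove [fhdh] add [mrnta] -> 14 lines: doua bnaex vwi mdv jftm biry hxtv myfzh mgcc ypdks plkn ysqv mrnta tvsj
Hunk 3: at line 10 remove [ysqv] add [nin,dhes,crv] -> 16 lines: doua bnaex vwi mdv jftm biry hxtv myfzh mgcc ypdks plkn nin dhes crv mrnta tvsj
Hunk 4: at line 8 remove [ypdks,plkn] add [gps,dmpss,dnxps] -> 17 lines: doua bnaex vwi mdv jftm biry hxtv myfzh mgcc gps dmpss dnxps nin dhes crv mrnta tvsj
Hunk 5: at line 2 remove [mdv,jftm,biry] add [zyqr,uvg] -> 16 lines: doua bnaex vwi zyqr uvg hxtv myfzh mgcc gps dmpss dnxps nin dhes crv mrnta tvsj
Final line count: 16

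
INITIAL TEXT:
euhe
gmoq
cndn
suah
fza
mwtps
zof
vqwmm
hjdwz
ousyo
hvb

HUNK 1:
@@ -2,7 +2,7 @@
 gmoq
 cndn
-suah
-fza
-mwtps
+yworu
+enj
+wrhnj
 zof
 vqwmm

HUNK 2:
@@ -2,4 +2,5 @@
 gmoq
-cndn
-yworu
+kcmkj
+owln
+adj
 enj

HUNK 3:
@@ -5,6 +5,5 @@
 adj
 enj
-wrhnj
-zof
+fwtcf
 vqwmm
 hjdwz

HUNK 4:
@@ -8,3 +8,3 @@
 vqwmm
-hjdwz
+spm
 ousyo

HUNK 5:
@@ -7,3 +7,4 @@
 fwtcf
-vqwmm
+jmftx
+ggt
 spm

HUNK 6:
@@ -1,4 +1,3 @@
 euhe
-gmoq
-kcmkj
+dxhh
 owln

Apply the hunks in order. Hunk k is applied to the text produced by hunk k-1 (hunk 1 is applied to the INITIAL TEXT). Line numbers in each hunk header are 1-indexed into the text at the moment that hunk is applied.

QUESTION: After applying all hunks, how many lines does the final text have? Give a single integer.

Hunk 1: at line 2 remove [suah,fza,mwtps] add [yworu,enj,wrhnj] -> 11 lines: euhe gmoq cndn yworu enj wrhnj zof vqwmm hjdwz ousyo hvb
Hunk 2: at line 2 remove [cndn,yworu] add [kcmkj,owln,adj] -> 12 lines: euhe gmoq kcmkj owln adj enj wrhnj zof vqwmm hjdwz ousyo hvb
Hunk 3: at line 5 remove [wrhnj,zof] add [fwtcf] -> 11 lines: euhe gmoq kcmkj owln adj enj fwtcf vqwmm hjdwz ousyo hvb
Hunk 4: at line 8 remove [hjdwz] add [spm] -> 11 lines: euhe gmoq kcmkj owln adj enj fwtcf vqwmm spm ousyo hvb
Hunk 5: at line 7 remove [vqwmm] add [jmftx,ggt] -> 12 lines: euhe gmoq kcmkj owln adj enj fwtcf jmftx ggt spm ousyo hvb
Hunk 6: at line 1 remove [gmoq,kcmkj] add [dxhh] -> 11 lines: euhe dxhh owln adj enj fwtcf jmftx ggt spm ousyo hvb
Final line count: 11

Answer: 11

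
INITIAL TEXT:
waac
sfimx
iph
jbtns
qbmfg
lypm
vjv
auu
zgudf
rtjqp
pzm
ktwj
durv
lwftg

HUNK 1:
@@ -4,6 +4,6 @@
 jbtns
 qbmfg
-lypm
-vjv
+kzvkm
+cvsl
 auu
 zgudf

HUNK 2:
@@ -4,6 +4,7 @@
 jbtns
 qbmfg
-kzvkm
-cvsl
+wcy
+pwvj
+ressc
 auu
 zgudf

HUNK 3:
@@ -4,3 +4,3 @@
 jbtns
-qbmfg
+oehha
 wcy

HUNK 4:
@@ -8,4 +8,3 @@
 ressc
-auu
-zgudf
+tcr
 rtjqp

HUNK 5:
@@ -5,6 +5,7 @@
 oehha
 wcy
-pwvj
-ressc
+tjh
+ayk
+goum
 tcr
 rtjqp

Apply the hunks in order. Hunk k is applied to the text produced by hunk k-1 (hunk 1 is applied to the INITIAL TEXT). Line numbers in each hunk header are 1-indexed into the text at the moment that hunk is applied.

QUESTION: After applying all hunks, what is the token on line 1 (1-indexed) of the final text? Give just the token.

Hunk 1: at line 4 remove [lypm,vjv] add [kzvkm,cvsl] -> 14 lines: waac sfimx iph jbtns qbmfg kzvkm cvsl auu zgudf rtjqp pzm ktwj durv lwftg
Hunk 2: at line 4 remove [kzvkm,cvsl] add [wcy,pwvj,ressc] -> 15 lines: waac sfimx iph jbtns qbmfg wcy pwvj ressc auu zgudf rtjqp pzm ktwj durv lwftg
Hunk 3: at line 4 remove [qbmfg] add [oehha] -> 15 lines: waac sfimx iph jbtns oehha wcy pwvj ressc auu zgudf rtjqp pzm ktwj durv lwftg
Hunk 4: at line 8 remove [auu,zgudf] add [tcr] -> 14 lines: waac sfimx iph jbtns oehha wcy pwvj ressc tcr rtjqp pzm ktwj durv lwftg
Hunk 5: at line 5 remove [pwvj,ressc] add [tjh,ayk,goum] -> 15 lines: waac sfimx iph jbtns oehha wcy tjh ayk goum tcr rtjqp pzm ktwj durv lwftg
Final line 1: waac

Answer: waac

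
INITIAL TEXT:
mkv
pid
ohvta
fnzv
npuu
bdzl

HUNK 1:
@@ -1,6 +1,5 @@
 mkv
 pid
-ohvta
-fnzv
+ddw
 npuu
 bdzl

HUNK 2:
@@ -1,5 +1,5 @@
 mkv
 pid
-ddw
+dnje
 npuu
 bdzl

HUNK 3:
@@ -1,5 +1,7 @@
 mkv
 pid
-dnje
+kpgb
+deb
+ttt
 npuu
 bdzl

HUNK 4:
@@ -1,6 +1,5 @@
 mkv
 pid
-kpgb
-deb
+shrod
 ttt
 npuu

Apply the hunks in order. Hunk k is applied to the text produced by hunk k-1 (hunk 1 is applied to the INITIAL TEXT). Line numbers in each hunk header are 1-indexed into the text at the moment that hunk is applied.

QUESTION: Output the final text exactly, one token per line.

Hunk 1: at line 1 remove [ohvta,fnzv] add [ddw] -> 5 lines: mkv pid ddw npuu bdzl
Hunk 2: at line 1 remove [ddw] add [dnje] -> 5 lines: mkv pid dnje npuu bdzl
Hunk 3: at line 1 remove [dnje] add [kpgb,deb,ttt] -> 7 lines: mkv pid kpgb deb ttt npuu bdzl
Hunk 4: at line 1 remove [kpgb,deb] add [shrod] -> 6 lines: mkv pid shrod ttt npuu bdzl

Answer: mkv
pid
shrod
ttt
npuu
bdzl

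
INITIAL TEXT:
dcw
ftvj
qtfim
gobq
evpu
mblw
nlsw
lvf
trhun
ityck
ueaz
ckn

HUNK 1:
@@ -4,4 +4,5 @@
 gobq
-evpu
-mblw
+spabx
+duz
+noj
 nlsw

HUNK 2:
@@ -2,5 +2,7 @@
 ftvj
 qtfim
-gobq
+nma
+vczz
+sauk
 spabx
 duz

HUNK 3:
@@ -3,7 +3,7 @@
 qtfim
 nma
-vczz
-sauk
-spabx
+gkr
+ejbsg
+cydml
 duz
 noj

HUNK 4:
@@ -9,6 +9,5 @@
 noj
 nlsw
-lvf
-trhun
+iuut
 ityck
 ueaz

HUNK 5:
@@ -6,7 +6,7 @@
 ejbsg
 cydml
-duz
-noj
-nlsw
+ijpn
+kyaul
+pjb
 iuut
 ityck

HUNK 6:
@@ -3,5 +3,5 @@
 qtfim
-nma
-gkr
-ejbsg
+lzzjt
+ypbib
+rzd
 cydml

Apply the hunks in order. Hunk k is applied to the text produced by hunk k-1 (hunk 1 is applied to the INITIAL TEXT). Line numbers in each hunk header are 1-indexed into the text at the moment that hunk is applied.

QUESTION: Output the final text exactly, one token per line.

Answer: dcw
ftvj
qtfim
lzzjt
ypbib
rzd
cydml
ijpn
kyaul
pjb
iuut
ityck
ueaz
ckn

Derivation:
Hunk 1: at line 4 remove [evpu,mblw] add [spabx,duz,noj] -> 13 lines: dcw ftvj qtfim gobq spabx duz noj nlsw lvf trhun ityck ueaz ckn
Hunk 2: at line 2 remove [gobq] add [nma,vczz,sauk] -> 15 lines: dcw ftvj qtfim nma vczz sauk spabx duz noj nlsw lvf trhun ityck ueaz ckn
Hunk 3: at line 3 remove [vczz,sauk,spabx] add [gkr,ejbsg,cydml] -> 15 lines: dcw ftvj qtfim nma gkr ejbsg cydml duz noj nlsw lvf trhun ityck ueaz ckn
Hunk 4: at line 9 remove [lvf,trhun] add [iuut] -> 14 lines: dcw ftvj qtfim nma gkr ejbsg cydml duz noj nlsw iuut ityck ueaz ckn
Hunk 5: at line 6 remove [duz,noj,nlsw] add [ijpn,kyaul,pjb] -> 14 lines: dcw ftvj qtfim nma gkr ejbsg cydml ijpn kyaul pjb iuut ityck ueaz ckn
Hunk 6: at line 3 remove [nma,gkr,ejbsg] add [lzzjt,ypbib,rzd] -> 14 lines: dcw ftvj qtfim lzzjt ypbib rzd cydml ijpn kyaul pjb iuut ityck ueaz ckn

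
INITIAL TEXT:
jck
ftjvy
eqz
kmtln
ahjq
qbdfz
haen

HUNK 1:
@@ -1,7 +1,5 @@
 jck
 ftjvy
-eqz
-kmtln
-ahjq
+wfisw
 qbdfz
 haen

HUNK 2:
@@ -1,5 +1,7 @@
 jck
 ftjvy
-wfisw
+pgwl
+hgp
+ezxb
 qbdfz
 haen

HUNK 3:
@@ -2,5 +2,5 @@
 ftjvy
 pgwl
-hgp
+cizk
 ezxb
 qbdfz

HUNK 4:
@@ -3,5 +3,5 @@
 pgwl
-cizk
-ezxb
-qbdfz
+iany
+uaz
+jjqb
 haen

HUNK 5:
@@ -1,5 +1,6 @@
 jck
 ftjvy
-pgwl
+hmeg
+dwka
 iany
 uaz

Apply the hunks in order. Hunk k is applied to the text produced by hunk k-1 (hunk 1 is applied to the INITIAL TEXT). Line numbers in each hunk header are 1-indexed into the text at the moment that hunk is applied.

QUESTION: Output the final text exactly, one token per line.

Answer: jck
ftjvy
hmeg
dwka
iany
uaz
jjqb
haen

Derivation:
Hunk 1: at line 1 remove [eqz,kmtln,ahjq] add [wfisw] -> 5 lines: jck ftjvy wfisw qbdfz haen
Hunk 2: at line 1 remove [wfisw] add [pgwl,hgp,ezxb] -> 7 lines: jck ftjvy pgwl hgp ezxb qbdfz haen
Hunk 3: at line 2 remove [hgp] add [cizk] -> 7 lines: jck ftjvy pgwl cizk ezxb qbdfz haen
Hunk 4: at line 3 remove [cizk,ezxb,qbdfz] add [iany,uaz,jjqb] -> 7 lines: jck ftjvy pgwl iany uaz jjqb haen
Hunk 5: at line 1 remove [pgwl] add [hmeg,dwka] -> 8 lines: jck ftjvy hmeg dwka iany uaz jjqb haen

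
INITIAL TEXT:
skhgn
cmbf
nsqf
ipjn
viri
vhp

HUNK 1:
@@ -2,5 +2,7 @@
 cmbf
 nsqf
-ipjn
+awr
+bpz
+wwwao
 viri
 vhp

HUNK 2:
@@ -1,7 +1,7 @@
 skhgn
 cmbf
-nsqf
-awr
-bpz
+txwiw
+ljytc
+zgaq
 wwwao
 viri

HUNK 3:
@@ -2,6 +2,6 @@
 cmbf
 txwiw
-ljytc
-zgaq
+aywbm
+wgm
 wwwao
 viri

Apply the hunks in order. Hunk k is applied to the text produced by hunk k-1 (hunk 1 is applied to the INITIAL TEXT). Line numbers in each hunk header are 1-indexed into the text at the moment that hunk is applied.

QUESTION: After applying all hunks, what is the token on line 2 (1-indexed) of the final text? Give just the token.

Hunk 1: at line 2 remove [ipjn] add [awr,bpz,wwwao] -> 8 lines: skhgn cmbf nsqf awr bpz wwwao viri vhp
Hunk 2: at line 1 remove [nsqf,awr,bpz] add [txwiw,ljytc,zgaq] -> 8 lines: skhgn cmbf txwiw ljytc zgaq wwwao viri vhp
Hunk 3: at line 2 remove [ljytc,zgaq] add [aywbm,wgm] -> 8 lines: skhgn cmbf txwiw aywbm wgm wwwao viri vhp
Final line 2: cmbf

Answer: cmbf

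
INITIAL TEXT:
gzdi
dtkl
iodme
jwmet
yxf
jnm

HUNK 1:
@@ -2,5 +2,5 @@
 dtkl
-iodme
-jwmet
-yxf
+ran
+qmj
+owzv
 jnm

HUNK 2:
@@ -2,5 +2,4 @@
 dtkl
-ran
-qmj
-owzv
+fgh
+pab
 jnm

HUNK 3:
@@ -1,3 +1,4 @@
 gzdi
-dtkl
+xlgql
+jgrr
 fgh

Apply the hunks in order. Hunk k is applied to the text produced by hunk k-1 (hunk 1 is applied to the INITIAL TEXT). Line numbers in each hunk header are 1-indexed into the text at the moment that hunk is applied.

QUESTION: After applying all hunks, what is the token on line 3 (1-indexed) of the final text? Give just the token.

Hunk 1: at line 2 remove [iodme,jwmet,yxf] add [ran,qmj,owzv] -> 6 lines: gzdi dtkl ran qmj owzv jnm
Hunk 2: at line 2 remove [ran,qmj,owzv] add [fgh,pab] -> 5 lines: gzdi dtkl fgh pab jnm
Hunk 3: at line 1 remove [dtkl] add [xlgql,jgrr] -> 6 lines: gzdi xlgql jgrr fgh pab jnm
Final line 3: jgrr

Answer: jgrr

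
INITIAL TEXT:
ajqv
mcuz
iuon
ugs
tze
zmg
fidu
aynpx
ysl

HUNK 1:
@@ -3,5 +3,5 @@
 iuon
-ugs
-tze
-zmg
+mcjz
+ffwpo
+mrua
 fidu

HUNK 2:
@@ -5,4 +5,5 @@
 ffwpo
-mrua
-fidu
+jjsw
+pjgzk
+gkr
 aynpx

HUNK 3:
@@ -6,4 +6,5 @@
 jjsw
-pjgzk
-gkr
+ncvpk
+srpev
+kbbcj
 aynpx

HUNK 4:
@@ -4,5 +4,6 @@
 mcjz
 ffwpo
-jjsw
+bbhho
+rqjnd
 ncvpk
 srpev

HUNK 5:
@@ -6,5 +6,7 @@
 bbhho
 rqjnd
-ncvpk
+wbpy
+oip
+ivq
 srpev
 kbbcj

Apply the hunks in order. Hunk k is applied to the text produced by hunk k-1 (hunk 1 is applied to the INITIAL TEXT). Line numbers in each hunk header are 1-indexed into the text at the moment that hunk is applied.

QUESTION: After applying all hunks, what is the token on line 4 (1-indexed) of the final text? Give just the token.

Answer: mcjz

Derivation:
Hunk 1: at line 3 remove [ugs,tze,zmg] add [mcjz,ffwpo,mrua] -> 9 lines: ajqv mcuz iuon mcjz ffwpo mrua fidu aynpx ysl
Hunk 2: at line 5 remove [mrua,fidu] add [jjsw,pjgzk,gkr] -> 10 lines: ajqv mcuz iuon mcjz ffwpo jjsw pjgzk gkr aynpx ysl
Hunk 3: at line 6 remove [pjgzk,gkr] add [ncvpk,srpev,kbbcj] -> 11 lines: ajqv mcuz iuon mcjz ffwpo jjsw ncvpk srpev kbbcj aynpx ysl
Hunk 4: at line 4 remove [jjsw] add [bbhho,rqjnd] -> 12 lines: ajqv mcuz iuon mcjz ffwpo bbhho rqjnd ncvpk srpev kbbcj aynpx ysl
Hunk 5: at line 6 remove [ncvpk] add [wbpy,oip,ivq] -> 14 lines: ajqv mcuz iuon mcjz ffwpo bbhho rqjnd wbpy oip ivq srpev kbbcj aynpx ysl
Final line 4: mcjz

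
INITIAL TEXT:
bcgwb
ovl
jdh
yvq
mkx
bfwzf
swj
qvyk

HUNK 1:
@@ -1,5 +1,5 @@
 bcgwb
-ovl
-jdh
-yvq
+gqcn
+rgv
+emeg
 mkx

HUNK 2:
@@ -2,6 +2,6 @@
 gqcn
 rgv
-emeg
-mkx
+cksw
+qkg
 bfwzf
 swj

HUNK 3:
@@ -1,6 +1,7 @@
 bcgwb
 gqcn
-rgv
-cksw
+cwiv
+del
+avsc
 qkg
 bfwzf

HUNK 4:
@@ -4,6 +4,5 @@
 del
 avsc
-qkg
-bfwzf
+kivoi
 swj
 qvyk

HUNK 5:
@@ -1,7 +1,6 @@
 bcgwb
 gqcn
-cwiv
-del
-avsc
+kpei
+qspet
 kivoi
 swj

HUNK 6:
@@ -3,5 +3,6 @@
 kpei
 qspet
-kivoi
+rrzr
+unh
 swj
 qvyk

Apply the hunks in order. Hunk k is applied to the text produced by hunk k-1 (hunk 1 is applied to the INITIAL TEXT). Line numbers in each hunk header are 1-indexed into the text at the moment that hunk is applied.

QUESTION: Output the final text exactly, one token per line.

Hunk 1: at line 1 remove [ovl,jdh,yvq] add [gqcn,rgv,emeg] -> 8 lines: bcgwb gqcn rgv emeg mkx bfwzf swj qvyk
Hunk 2: at line 2 remove [emeg,mkx] add [cksw,qkg] -> 8 lines: bcgwb gqcn rgv cksw qkg bfwzf swj qvyk
Hunk 3: at line 1 remove [rgv,cksw] add [cwiv,del,avsc] -> 9 lines: bcgwb gqcn cwiv del avsc qkg bfwzf swj qvyk
Hunk 4: at line 4 remove [qkg,bfwzf] add [kivoi] -> 8 lines: bcgwb gqcn cwiv del avsc kivoi swj qvyk
Hunk 5: at line 1 remove [cwiv,del,avsc] add [kpei,qspet] -> 7 lines: bcgwb gqcn kpei qspet kivoi swj qvyk
Hunk 6: at line 3 remove [kivoi] add [rrzr,unh] -> 8 lines: bcgwb gqcn kpei qspet rrzr unh swj qvyk

Answer: bcgwb
gqcn
kpei
qspet
rrzr
unh
swj
qvyk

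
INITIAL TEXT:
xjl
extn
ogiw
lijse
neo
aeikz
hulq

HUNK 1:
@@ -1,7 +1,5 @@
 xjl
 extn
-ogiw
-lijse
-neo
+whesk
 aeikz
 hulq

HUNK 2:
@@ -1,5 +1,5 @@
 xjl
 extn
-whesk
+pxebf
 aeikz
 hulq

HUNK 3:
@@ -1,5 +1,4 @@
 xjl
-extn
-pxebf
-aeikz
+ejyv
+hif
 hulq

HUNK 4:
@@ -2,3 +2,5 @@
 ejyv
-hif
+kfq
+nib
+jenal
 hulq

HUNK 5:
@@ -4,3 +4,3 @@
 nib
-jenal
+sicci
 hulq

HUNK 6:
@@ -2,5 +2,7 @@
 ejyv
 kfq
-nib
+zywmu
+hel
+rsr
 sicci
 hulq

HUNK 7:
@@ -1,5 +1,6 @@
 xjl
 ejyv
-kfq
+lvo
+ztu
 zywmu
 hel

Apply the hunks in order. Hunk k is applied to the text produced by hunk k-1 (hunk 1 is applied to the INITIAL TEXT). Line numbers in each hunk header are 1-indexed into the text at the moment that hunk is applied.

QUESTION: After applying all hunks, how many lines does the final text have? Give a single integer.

Hunk 1: at line 1 remove [ogiw,lijse,neo] add [whesk] -> 5 lines: xjl extn whesk aeikz hulq
Hunk 2: at line 1 remove [whesk] add [pxebf] -> 5 lines: xjl extn pxebf aeikz hulq
Hunk 3: at line 1 remove [extn,pxebf,aeikz] add [ejyv,hif] -> 4 lines: xjl ejyv hif hulq
Hunk 4: at line 2 remove [hif] add [kfq,nib,jenal] -> 6 lines: xjl ejyv kfq nib jenal hulq
Hunk 5: at line 4 remove [jenal] add [sicci] -> 6 lines: xjl ejyv kfq nib sicci hulq
Hunk 6: at line 2 remove [nib] add [zywmu,hel,rsr] -> 8 lines: xjl ejyv kfq zywmu hel rsr sicci hulq
Hunk 7: at line 1 remove [kfq] add [lvo,ztu] -> 9 lines: xjl ejyv lvo ztu zywmu hel rsr sicci hulq
Final line count: 9

Answer: 9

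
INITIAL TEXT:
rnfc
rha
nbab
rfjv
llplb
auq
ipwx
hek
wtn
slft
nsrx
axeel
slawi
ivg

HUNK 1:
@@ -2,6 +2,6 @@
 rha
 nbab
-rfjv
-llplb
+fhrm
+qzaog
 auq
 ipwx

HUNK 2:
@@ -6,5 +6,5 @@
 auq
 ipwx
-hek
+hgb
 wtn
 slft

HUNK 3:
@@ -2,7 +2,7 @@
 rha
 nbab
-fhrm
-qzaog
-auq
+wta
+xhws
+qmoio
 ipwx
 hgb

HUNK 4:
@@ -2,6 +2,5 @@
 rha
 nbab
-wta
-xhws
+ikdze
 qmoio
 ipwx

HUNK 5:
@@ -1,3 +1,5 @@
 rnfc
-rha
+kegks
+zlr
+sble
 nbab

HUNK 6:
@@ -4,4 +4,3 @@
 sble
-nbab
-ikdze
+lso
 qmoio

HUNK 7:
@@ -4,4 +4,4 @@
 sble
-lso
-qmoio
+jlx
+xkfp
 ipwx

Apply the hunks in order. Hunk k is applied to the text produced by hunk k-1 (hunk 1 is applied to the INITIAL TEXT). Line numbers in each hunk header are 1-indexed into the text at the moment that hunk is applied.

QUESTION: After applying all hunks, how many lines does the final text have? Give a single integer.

Answer: 14

Derivation:
Hunk 1: at line 2 remove [rfjv,llplb] add [fhrm,qzaog] -> 14 lines: rnfc rha nbab fhrm qzaog auq ipwx hek wtn slft nsrx axeel slawi ivg
Hunk 2: at line 6 remove [hek] add [hgb] -> 14 lines: rnfc rha nbab fhrm qzaog auq ipwx hgb wtn slft nsrx axeel slawi ivg
Hunk 3: at line 2 remove [fhrm,qzaog,auq] add [wta,xhws,qmoio] -> 14 lines: rnfc rha nbab wta xhws qmoio ipwx hgb wtn slft nsrx axeel slawi ivg
Hunk 4: at line 2 remove [wta,xhws] add [ikdze] -> 13 lines: rnfc rha nbab ikdze qmoio ipwx hgb wtn slft nsrx axeel slawi ivg
Hunk 5: at line 1 remove [rha] add [kegks,zlr,sble] -> 15 lines: rnfc kegks zlr sble nbab ikdze qmoio ipwx hgb wtn slft nsrx axeel slawi ivg
Hunk 6: at line 4 remove [nbab,ikdze] add [lso] -> 14 lines: rnfc kegks zlr sble lso qmoio ipwx hgb wtn slft nsrx axeel slawi ivg
Hunk 7: at line 4 remove [lso,qmoio] add [jlx,xkfp] -> 14 lines: rnfc kegks zlr sble jlx xkfp ipwx hgb wtn slft nsrx axeel slawi ivg
Final line count: 14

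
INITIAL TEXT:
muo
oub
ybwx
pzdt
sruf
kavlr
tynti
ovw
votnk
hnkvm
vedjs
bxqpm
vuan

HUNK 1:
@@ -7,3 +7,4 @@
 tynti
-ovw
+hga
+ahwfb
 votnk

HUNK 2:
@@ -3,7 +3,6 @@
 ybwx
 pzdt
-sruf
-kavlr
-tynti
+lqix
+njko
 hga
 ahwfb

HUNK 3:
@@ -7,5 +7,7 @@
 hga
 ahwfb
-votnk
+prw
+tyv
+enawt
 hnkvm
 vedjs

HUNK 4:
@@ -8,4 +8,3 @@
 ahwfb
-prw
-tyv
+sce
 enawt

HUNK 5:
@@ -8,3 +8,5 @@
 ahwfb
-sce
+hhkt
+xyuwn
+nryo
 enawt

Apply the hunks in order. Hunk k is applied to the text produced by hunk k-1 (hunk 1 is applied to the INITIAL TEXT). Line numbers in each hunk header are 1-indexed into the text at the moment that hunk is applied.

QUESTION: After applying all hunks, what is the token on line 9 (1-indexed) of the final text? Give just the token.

Hunk 1: at line 7 remove [ovw] add [hga,ahwfb] -> 14 lines: muo oub ybwx pzdt sruf kavlr tynti hga ahwfb votnk hnkvm vedjs bxqpm vuan
Hunk 2: at line 3 remove [sruf,kavlr,tynti] add [lqix,njko] -> 13 lines: muo oub ybwx pzdt lqix njko hga ahwfb votnk hnkvm vedjs bxqpm vuan
Hunk 3: at line 7 remove [votnk] add [prw,tyv,enawt] -> 15 lines: muo oub ybwx pzdt lqix njko hga ahwfb prw tyv enawt hnkvm vedjs bxqpm vuan
Hunk 4: at line 8 remove [prw,tyv] add [sce] -> 14 lines: muo oub ybwx pzdt lqix njko hga ahwfb sce enawt hnkvm vedjs bxqpm vuan
Hunk 5: at line 8 remove [sce] add [hhkt,xyuwn,nryo] -> 16 lines: muo oub ybwx pzdt lqix njko hga ahwfb hhkt xyuwn nryo enawt hnkvm vedjs bxqpm vuan
Final line 9: hhkt

Answer: hhkt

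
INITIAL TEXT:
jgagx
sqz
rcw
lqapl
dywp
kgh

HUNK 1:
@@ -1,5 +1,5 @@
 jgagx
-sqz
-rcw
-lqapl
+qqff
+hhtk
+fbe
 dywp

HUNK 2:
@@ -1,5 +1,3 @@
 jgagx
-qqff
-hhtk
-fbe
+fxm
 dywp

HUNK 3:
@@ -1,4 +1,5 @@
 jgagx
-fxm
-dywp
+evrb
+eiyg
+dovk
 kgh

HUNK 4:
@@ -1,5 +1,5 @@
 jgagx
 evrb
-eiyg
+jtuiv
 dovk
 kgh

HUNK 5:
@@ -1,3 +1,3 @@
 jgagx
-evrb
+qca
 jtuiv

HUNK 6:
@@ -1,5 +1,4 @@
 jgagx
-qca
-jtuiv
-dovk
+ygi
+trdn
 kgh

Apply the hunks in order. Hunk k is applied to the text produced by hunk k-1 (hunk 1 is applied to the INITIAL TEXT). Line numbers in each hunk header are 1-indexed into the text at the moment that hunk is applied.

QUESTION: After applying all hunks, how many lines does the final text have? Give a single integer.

Hunk 1: at line 1 remove [sqz,rcw,lqapl] add [qqff,hhtk,fbe] -> 6 lines: jgagx qqff hhtk fbe dywp kgh
Hunk 2: at line 1 remove [qqff,hhtk,fbe] add [fxm] -> 4 lines: jgagx fxm dywp kgh
Hunk 3: at line 1 remove [fxm,dywp] add [evrb,eiyg,dovk] -> 5 lines: jgagx evrb eiyg dovk kgh
Hunk 4: at line 1 remove [eiyg] add [jtuiv] -> 5 lines: jgagx evrb jtuiv dovk kgh
Hunk 5: at line 1 remove [evrb] add [qca] -> 5 lines: jgagx qca jtuiv dovk kgh
Hunk 6: at line 1 remove [qca,jtuiv,dovk] add [ygi,trdn] -> 4 lines: jgagx ygi trdn kgh
Final line count: 4

Answer: 4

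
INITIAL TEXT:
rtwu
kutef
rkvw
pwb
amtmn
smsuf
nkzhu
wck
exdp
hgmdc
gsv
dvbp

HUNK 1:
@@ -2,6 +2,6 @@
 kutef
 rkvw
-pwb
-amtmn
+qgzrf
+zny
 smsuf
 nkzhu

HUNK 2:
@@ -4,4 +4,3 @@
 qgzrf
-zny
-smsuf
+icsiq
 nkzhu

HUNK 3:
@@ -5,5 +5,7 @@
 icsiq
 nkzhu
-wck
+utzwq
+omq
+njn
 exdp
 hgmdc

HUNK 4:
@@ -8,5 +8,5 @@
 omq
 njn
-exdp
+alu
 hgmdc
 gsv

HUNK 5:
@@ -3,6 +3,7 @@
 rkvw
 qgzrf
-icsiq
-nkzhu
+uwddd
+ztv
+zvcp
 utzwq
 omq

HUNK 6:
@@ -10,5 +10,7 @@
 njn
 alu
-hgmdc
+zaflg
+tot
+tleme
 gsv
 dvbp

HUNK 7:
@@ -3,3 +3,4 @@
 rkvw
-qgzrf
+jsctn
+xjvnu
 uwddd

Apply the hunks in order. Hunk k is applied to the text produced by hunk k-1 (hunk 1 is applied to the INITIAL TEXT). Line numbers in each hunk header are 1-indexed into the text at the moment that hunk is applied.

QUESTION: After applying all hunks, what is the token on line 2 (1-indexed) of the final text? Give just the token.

Answer: kutef

Derivation:
Hunk 1: at line 2 remove [pwb,amtmn] add [qgzrf,zny] -> 12 lines: rtwu kutef rkvw qgzrf zny smsuf nkzhu wck exdp hgmdc gsv dvbp
Hunk 2: at line 4 remove [zny,smsuf] add [icsiq] -> 11 lines: rtwu kutef rkvw qgzrf icsiq nkzhu wck exdp hgmdc gsv dvbp
Hunk 3: at line 5 remove [wck] add [utzwq,omq,njn] -> 13 lines: rtwu kutef rkvw qgzrf icsiq nkzhu utzwq omq njn exdp hgmdc gsv dvbp
Hunk 4: at line 8 remove [exdp] add [alu] -> 13 lines: rtwu kutef rkvw qgzrf icsiq nkzhu utzwq omq njn alu hgmdc gsv dvbp
Hunk 5: at line 3 remove [icsiq,nkzhu] add [uwddd,ztv,zvcp] -> 14 lines: rtwu kutef rkvw qgzrf uwddd ztv zvcp utzwq omq njn alu hgmdc gsv dvbp
Hunk 6: at line 10 remove [hgmdc] add [zaflg,tot,tleme] -> 16 lines: rtwu kutef rkvw qgzrf uwddd ztv zvcp utzwq omq njn alu zaflg tot tleme gsv dvbp
Hunk 7: at line 3 remove [qgzrf] add [jsctn,xjvnu] -> 17 lines: rtwu kutef rkvw jsctn xjvnu uwddd ztv zvcp utzwq omq njn alu zaflg tot tleme gsv dvbp
Final line 2: kutef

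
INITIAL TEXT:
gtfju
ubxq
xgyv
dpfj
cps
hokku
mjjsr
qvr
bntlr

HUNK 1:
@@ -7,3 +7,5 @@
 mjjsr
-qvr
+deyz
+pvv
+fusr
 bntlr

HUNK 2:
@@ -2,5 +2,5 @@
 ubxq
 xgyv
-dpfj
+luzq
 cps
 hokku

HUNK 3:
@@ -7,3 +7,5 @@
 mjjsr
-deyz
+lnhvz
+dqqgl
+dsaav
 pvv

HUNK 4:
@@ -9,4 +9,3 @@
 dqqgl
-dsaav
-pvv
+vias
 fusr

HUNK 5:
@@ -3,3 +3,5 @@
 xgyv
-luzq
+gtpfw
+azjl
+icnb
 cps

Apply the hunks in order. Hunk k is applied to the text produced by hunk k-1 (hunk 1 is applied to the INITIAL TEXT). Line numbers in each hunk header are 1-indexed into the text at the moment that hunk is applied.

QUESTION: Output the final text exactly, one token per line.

Hunk 1: at line 7 remove [qvr] add [deyz,pvv,fusr] -> 11 lines: gtfju ubxq xgyv dpfj cps hokku mjjsr deyz pvv fusr bntlr
Hunk 2: at line 2 remove [dpfj] add [luzq] -> 11 lines: gtfju ubxq xgyv luzq cps hokku mjjsr deyz pvv fusr bntlr
Hunk 3: at line 7 remove [deyz] add [lnhvz,dqqgl,dsaav] -> 13 lines: gtfju ubxq xgyv luzq cps hokku mjjsr lnhvz dqqgl dsaav pvv fusr bntlr
Hunk 4: at line 9 remove [dsaav,pvv] add [vias] -> 12 lines: gtfju ubxq xgyv luzq cps hokku mjjsr lnhvz dqqgl vias fusr bntlr
Hunk 5: at line 3 remove [luzq] add [gtpfw,azjl,icnb] -> 14 lines: gtfju ubxq xgyv gtpfw azjl icnb cps hokku mjjsr lnhvz dqqgl vias fusr bntlr

Answer: gtfju
ubxq
xgyv
gtpfw
azjl
icnb
cps
hokku
mjjsr
lnhvz
dqqgl
vias
fusr
bntlr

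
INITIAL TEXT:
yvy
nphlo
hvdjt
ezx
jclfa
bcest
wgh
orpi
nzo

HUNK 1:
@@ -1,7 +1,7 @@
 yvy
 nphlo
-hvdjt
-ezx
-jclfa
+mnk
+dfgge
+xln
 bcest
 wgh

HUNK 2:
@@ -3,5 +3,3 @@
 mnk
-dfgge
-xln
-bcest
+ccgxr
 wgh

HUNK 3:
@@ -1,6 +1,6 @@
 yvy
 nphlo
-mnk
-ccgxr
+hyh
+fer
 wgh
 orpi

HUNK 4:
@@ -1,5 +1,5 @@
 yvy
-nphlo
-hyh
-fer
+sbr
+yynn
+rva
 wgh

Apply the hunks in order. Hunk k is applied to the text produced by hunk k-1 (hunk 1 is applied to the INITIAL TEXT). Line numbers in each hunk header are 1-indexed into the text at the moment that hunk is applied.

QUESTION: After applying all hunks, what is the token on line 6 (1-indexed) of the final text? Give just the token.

Hunk 1: at line 1 remove [hvdjt,ezx,jclfa] add [mnk,dfgge,xln] -> 9 lines: yvy nphlo mnk dfgge xln bcest wgh orpi nzo
Hunk 2: at line 3 remove [dfgge,xln,bcest] add [ccgxr] -> 7 lines: yvy nphlo mnk ccgxr wgh orpi nzo
Hunk 3: at line 1 remove [mnk,ccgxr] add [hyh,fer] -> 7 lines: yvy nphlo hyh fer wgh orpi nzo
Hunk 4: at line 1 remove [nphlo,hyh,fer] add [sbr,yynn,rva] -> 7 lines: yvy sbr yynn rva wgh orpi nzo
Final line 6: orpi

Answer: orpi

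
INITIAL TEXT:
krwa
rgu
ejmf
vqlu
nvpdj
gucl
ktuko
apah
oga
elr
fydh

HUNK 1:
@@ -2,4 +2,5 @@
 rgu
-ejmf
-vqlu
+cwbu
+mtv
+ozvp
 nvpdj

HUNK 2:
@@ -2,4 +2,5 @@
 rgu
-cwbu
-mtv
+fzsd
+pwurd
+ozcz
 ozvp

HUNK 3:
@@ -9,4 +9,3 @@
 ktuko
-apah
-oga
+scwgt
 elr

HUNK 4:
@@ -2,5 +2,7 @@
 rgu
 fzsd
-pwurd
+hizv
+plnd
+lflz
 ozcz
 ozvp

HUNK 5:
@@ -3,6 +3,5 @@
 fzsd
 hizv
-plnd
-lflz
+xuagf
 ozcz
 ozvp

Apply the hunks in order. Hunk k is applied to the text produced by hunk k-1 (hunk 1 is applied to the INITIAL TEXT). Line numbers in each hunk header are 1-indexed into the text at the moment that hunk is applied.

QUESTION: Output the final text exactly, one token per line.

Answer: krwa
rgu
fzsd
hizv
xuagf
ozcz
ozvp
nvpdj
gucl
ktuko
scwgt
elr
fydh

Derivation:
Hunk 1: at line 2 remove [ejmf,vqlu] add [cwbu,mtv,ozvp] -> 12 lines: krwa rgu cwbu mtv ozvp nvpdj gucl ktuko apah oga elr fydh
Hunk 2: at line 2 remove [cwbu,mtv] add [fzsd,pwurd,ozcz] -> 13 lines: krwa rgu fzsd pwurd ozcz ozvp nvpdj gucl ktuko apah oga elr fydh
Hunk 3: at line 9 remove [apah,oga] add [scwgt] -> 12 lines: krwa rgu fzsd pwurd ozcz ozvp nvpdj gucl ktuko scwgt elr fydh
Hunk 4: at line 2 remove [pwurd] add [hizv,plnd,lflz] -> 14 lines: krwa rgu fzsd hizv plnd lflz ozcz ozvp nvpdj gucl ktuko scwgt elr fydh
Hunk 5: at line 3 remove [plnd,lflz] add [xuagf] -> 13 lines: krwa rgu fzsd hizv xuagf ozcz ozvp nvpdj gucl ktuko scwgt elr fydh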